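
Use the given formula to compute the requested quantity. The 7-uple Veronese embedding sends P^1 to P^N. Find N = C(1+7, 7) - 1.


The Veronese embedding v_d: P^n -> P^N maps each point to all
degree-d monomials in n+1 homogeneous coordinates.
N = C(n+d, d) - 1
N = C(1+7, 7) - 1
N = C(8, 7) - 1
C(8, 7) = 8
N = 8 - 1 = 7

7


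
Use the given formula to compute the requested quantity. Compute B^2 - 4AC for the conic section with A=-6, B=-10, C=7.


The discriminant of a conic Ax^2 + Bxy + Cy^2 + ... = 0 is B^2 - 4AC.
B^2 = (-10)^2 = 100
4AC = 4*(-6)*7 = -168
Discriminant = 100 + 168 = 268

268


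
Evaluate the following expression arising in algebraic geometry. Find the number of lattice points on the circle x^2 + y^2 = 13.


Systematically check integer values of x where x^2 <= 13.
For each valid x, check if 13 - x^2 is a perfect square.
x=2: 13 - 4 = 9, sqrt = 3 (valid)
x=3: 13 - 9 = 4, sqrt = 2 (valid)
Total integer solutions found: 8

8


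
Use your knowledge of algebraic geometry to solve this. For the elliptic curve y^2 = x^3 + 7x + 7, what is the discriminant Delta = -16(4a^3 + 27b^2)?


Compute each component:
4a^3 = 4*7^3 = 4*343 = 1372
27b^2 = 27*7^2 = 27*49 = 1323
4a^3 + 27b^2 = 1372 + 1323 = 2695
Delta = -16*2695 = -43120

-43120


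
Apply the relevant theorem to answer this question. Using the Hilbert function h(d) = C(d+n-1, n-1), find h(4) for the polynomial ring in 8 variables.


The Hilbert function for the polynomial ring in 8 variables is:
h(d) = C(d+n-1, n-1)
h(4) = C(4+8-1, 8-1) = C(11, 7)
= 11! / (7! * 4!)
= 330

330


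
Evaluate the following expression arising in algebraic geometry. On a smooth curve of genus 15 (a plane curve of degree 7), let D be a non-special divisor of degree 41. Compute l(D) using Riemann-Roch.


First, compute the genus of a smooth plane curve of degree 7:
g = (d-1)(d-2)/2 = (7-1)(7-2)/2 = 15
For a non-special divisor D (i.e., h^1(D) = 0), Riemann-Roch gives:
l(D) = deg(D) - g + 1
Since deg(D) = 41 >= 2g - 1 = 29, D is non-special.
l(D) = 41 - 15 + 1 = 27

27


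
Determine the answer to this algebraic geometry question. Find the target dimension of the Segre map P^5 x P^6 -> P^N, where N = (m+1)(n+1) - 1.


The Segre embedding maps P^m x P^n into P^N via
all products of coordinates from each factor.
N = (m+1)(n+1) - 1
N = (5+1)(6+1) - 1
N = 6*7 - 1
N = 42 - 1 = 41

41


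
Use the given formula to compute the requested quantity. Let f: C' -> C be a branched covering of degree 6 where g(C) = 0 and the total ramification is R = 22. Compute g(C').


Riemann-Hurwitz formula: 2g' - 2 = d(2g - 2) + R
Given: d = 6, g = 0, R = 22
2g' - 2 = 6*(2*0 - 2) + 22
2g' - 2 = 6*(-2) + 22
2g' - 2 = -12 + 22 = 10
2g' = 12
g' = 6

6


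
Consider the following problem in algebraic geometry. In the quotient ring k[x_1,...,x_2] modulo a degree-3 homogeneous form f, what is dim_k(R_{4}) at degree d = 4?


For R = k[x_1,...,x_n]/(f) with f homogeneous of degree e:
The Hilbert series is (1 - t^e)/(1 - t)^n.
So h(d) = C(d+n-1, n-1) - C(d-e+n-1, n-1) for d >= e.
With n=2, e=3, d=4:
C(4+2-1, 2-1) = C(5, 1) = 5
C(4-3+2-1, 2-1) = C(2, 1) = 2
h(4) = 5 - 2 = 3

3


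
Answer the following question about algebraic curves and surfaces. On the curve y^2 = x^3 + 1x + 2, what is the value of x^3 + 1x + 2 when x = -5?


Compute x^3 + 1x + 2 at x = -5:
x^3 = (-5)^3 = -125
1*x = 1*(-5) = -5
Sum: -125 - 5 + 2 = -128

-128


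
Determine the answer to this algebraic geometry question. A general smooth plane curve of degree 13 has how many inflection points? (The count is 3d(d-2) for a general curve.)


For a general smooth plane curve C of degree d, the inflection points are
the intersection of C with its Hessian curve, which has degree 3(d-2).
By Bezout, the total intersection number is d * 3(d-2) = 13 * 33 = 429.
For a general curve every flex is ordinary, so each contributes
multiplicity 1 to C·Hess(C), and the number of distinct inflection
points is 3d(d-2).
Inflection points = 3*13*(13-2) = 3*13*11 = 429

429


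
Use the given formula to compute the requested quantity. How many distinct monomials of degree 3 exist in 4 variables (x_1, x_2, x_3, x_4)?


The number of degree-3 monomials in 4 variables is C(d+n-1, n-1).
= C(3+4-1, 4-1) = C(6, 3)
= 20

20


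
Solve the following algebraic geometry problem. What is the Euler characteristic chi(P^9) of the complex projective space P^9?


The complex projective space P^9 has one cell in each even real dimension 0, 2, ..., 18.
The cohomology groups are H^{2k}(P^9) = Z for k = 0,...,9, and 0 otherwise.
Euler characteristic = sum of Betti numbers = 1 per even-dimensional cohomology group.
chi(P^9) = 9 + 1 = 10

10


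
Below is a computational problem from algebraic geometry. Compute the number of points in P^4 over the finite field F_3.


P^4(F_3) has (q^(n+1) - 1)/(q - 1) points.
= 3^4 + 3^3 + 3^2 + 3^1 + 3^0
= 81 + 27 + 9 + 3 + 1
= 121

121


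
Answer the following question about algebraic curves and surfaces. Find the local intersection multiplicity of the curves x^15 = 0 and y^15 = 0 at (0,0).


The intersection multiplicity of V(x^a) and V(y^b) at the origin is:
I(O; V(x^15), V(y^15)) = dim_k(k[x,y]/(x^15, y^15))
A basis for k[x,y]/(x^15, y^15) is the set of monomials x^i * y^j
where 0 <= i < 15 and 0 <= j < 15.
The number of such monomials is 15 * 15 = 225

225


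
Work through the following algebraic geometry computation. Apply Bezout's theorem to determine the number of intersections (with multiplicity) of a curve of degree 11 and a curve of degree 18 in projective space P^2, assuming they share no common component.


Bezout's theorem states the intersection count equals the product of degrees.
Intersection count = 11 * 18 = 198

198


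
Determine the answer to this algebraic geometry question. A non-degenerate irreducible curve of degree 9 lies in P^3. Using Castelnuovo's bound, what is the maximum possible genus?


Castelnuovo's bound: write d - 1 = m(r-1) + epsilon with 0 <= epsilon < r-1.
d - 1 = 9 - 1 = 8
r - 1 = 3 - 1 = 2
8 = 4*2 + 0, so m = 4, epsilon = 0
pi(d, r) = m(m-1)(r-1)/2 + m*epsilon
= 4*3*2/2 + 4*0
= 24/2 + 0
= 12 + 0 = 12

12


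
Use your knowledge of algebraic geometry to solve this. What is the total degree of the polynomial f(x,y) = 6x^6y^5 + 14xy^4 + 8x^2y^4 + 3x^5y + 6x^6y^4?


Examine each term for its total degree (sum of exponents).
  Term '6x^6y^5' has total degree 6+5 = 11.
  Term '14xy^4' has total degree 1+4 = 5.
  Term '8x^2y^4' has total degree 2+4 = 6.
  Term '3x^5y' has total degree 5+1 = 6.
  Term '6x^6y^4' has total degree 6+4 = 10.
The maximum total degree among all terms is 11.

11


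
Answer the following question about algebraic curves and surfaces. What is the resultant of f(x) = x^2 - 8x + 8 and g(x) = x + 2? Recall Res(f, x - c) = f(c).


For Res(f, x - c), we evaluate f at x = c.
f(-2) = (-2)^2 - 8*(-2) + 8
= 4 + 16 + 8
= 20 + 8 = 28
Res(f, g) = 28

28


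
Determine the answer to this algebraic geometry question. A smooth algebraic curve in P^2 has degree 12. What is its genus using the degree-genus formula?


Using the genus formula for smooth plane curves:
g = (d-1)(d-2)/2
g = (12-1)(12-2)/2
g = 11*10/2
g = 110/2 = 55

55


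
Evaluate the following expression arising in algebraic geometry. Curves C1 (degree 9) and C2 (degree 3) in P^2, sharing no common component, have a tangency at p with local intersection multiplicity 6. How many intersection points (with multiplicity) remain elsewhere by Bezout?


By Bezout's theorem, the total intersection number is d1 * d2.
Total = 9 * 3 = 27
Intersection multiplicity at p = 6
Remaining intersections = 27 - 6 = 21

21


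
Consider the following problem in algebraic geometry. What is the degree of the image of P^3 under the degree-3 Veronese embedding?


The Veronese variety v_3(P^3) has degree d^r.
d^r = 3^3 = 27

27


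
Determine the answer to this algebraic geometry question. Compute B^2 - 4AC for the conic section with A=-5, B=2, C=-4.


The discriminant of a conic Ax^2 + Bxy + Cy^2 + ... = 0 is B^2 - 4AC.
B^2 = 2^2 = 4
4AC = 4*(-5)*(-4) = 80
Discriminant = 4 - 80 = -76

-76


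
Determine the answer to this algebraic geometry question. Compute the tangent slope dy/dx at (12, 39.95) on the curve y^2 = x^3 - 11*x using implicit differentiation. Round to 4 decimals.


Using implicit differentiation of y^2 = x^3 - 11*x:
2y * dy/dx = 3x^2 - 11
dy/dx = (3x^2 - 11)/(2y)
Numerator: 3*12^2 - 11 = 421
Denominator: 2*39.95 = 79.9
dy/dx = 421/79.9 = 5.2691

5.2691


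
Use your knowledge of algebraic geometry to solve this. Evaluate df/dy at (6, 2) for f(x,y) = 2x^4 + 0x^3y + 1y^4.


df/dy = 0*x^3 + 4*1*y^3
At (6,2): 0*6^3 + 4*1*2^3
= 0 + 32
= 32

32


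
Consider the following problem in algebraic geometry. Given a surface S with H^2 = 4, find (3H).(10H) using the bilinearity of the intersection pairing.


Using bilinearity of the intersection pairing on a surface S:
(aH).(bH) = ab * (H.H)
We have H^2 = 4.
D.E = (3H).(10H) = 3*10*4
= 30*4
= 120

120


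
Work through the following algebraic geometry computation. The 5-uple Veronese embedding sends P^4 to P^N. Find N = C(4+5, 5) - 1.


The Veronese embedding v_d: P^n -> P^N maps each point to all
degree-d monomials in n+1 homogeneous coordinates.
N = C(n+d, d) - 1
N = C(4+5, 5) - 1
N = C(9, 5) - 1
C(9, 5) = 126
N = 126 - 1 = 125

125


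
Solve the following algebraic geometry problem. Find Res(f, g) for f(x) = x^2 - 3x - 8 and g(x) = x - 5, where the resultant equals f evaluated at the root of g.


For Res(f, x - c), we evaluate f at x = c.
f(5) = 5^2 - 3*5 - 8
= 25 - 15 - 8
= 10 - 8 = 2
Res(f, g) = 2

2


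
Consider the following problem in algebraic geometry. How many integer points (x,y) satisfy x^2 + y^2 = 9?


Systematically check integer values of x where x^2 <= 9.
For each valid x, check if 9 - x^2 is a perfect square.
x=0: 9 - 0 = 9, sqrt = 3 (valid)
x=3: 9 - 9 = 0, sqrt = 0 (valid)
Total integer solutions found: 4

4


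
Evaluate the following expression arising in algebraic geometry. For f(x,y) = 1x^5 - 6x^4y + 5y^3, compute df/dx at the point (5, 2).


df/dx = 5*1*x^4 + 4*(-6)*x^3*y
At (5,2): 5*1*5^4 + 4*(-6)*5^3*2
= 3125 - 6000
= -2875

-2875


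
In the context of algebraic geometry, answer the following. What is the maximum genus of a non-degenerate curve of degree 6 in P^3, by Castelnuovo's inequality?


Castelnuovo's bound: write d - 1 = m(r-1) + epsilon with 0 <= epsilon < r-1.
d - 1 = 6 - 1 = 5
r - 1 = 3 - 1 = 2
5 = 2*2 + 1, so m = 2, epsilon = 1
pi(d, r) = m(m-1)(r-1)/2 + m*epsilon
= 2*1*2/2 + 2*1
= 4/2 + 2
= 2 + 2 = 4

4


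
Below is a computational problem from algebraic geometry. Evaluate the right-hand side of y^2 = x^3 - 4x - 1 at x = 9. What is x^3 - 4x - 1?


Compute x^3 - 4x - 1 at x = 9:
x^3 = 9^3 = 729
(-4)*x = (-4)*9 = -36
Sum: 729 - 36 - 1 = 692

692


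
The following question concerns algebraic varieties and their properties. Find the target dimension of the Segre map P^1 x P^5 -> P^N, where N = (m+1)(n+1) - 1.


The Segre embedding maps P^m x P^n into P^N via
all products of coordinates from each factor.
N = (m+1)(n+1) - 1
N = (1+1)(5+1) - 1
N = 2*6 - 1
N = 12 - 1 = 11

11


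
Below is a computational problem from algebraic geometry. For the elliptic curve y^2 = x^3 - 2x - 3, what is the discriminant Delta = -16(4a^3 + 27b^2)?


Compute each component:
4a^3 = 4*(-2)^3 = 4*(-8) = -32
27b^2 = 27*(-3)^2 = 27*9 = 243
4a^3 + 27b^2 = -32 + 243 = 211
Delta = -16*211 = -3376

-3376


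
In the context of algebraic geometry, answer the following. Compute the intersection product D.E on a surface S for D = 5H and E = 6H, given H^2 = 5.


Using bilinearity of the intersection pairing on a surface S:
(aH).(bH) = ab * (H.H)
We have H^2 = 5.
D.E = (5H).(6H) = 5*6*5
= 30*5
= 150

150


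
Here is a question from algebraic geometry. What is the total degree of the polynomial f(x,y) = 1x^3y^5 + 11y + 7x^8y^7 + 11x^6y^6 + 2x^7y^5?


Examine each term for its total degree (sum of exponents).
  Term '1x^3y^5' has total degree 3+5 = 8.
  Term '11y' has total degree 0+1 = 1.
  Term '7x^8y^7' has total degree 8+7 = 15.
  Term '11x^6y^6' has total degree 6+6 = 12.
  Term '2x^7y^5' has total degree 7+5 = 12.
The maximum total degree among all terms is 15.

15


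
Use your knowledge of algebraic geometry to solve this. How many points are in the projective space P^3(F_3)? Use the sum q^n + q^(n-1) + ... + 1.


P^3(F_3) has (q^(n+1) - 1)/(q - 1) points.
= 3^3 + 3^2 + 3^1 + 3^0
= 27 + 9 + 3 + 1
= 40

40


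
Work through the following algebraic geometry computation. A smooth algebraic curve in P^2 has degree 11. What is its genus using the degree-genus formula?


Using the genus formula for smooth plane curves:
g = (d-1)(d-2)/2
g = (11-1)(11-2)/2
g = 10*9/2
g = 90/2 = 45

45


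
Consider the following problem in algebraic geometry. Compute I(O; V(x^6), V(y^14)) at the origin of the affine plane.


The intersection multiplicity of V(x^a) and V(y^b) at the origin is:
I(O; V(x^6), V(y^14)) = dim_k(k[x,y]/(x^6, y^14))
A basis for k[x,y]/(x^6, y^14) is the set of monomials x^i * y^j
where 0 <= i < 6 and 0 <= j < 14.
The number of such monomials is 6 * 14 = 84

84


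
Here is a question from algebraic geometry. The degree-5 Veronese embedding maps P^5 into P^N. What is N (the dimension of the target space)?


The Veronese embedding v_d: P^n -> P^N maps each point to all
degree-d monomials in n+1 homogeneous coordinates.
N = C(n+d, d) - 1
N = C(5+5, 5) - 1
N = C(10, 5) - 1
C(10, 5) = 252
N = 252 - 1 = 251

251


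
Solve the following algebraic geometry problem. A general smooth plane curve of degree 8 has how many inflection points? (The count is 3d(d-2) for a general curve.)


For a general smooth plane curve C of degree d, the inflection points are
the intersection of C with its Hessian curve, which has degree 3(d-2).
By Bezout, the total intersection number is d * 3(d-2) = 8 * 18 = 144.
For a general curve every flex is ordinary, so each contributes
multiplicity 1 to C·Hess(C), and the number of distinct inflection
points is 3d(d-2).
Inflection points = 3*8*(8-2) = 3*8*6 = 144

144


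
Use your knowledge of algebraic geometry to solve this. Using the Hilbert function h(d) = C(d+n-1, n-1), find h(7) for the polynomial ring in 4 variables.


The Hilbert function for the polynomial ring in 4 variables is:
h(d) = C(d+n-1, n-1)
h(7) = C(7+4-1, 4-1) = C(10, 3)
= 10! / (3! * 7!)
= 120

120


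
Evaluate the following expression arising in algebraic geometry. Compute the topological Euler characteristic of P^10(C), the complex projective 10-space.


The complex projective space P^10 has one cell in each even real dimension 0, 2, ..., 20.
The cohomology groups are H^{2k}(P^10) = Z for k = 0,...,10, and 0 otherwise.
Euler characteristic = sum of Betti numbers = 1 per even-dimensional cohomology group.
chi(P^10) = 10 + 1 = 11

11


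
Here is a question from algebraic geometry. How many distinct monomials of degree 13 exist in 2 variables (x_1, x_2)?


The number of degree-13 monomials in 2 variables is C(d+n-1, n-1).
= C(13+2-1, 2-1) = C(14, 1)
= 14

14


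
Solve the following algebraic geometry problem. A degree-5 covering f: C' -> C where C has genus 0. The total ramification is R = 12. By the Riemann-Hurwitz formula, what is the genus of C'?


Riemann-Hurwitz formula: 2g' - 2 = d(2g - 2) + R
Given: d = 5, g = 0, R = 12
2g' - 2 = 5*(2*0 - 2) + 12
2g' - 2 = 5*(-2) + 12
2g' - 2 = -10 + 12 = 2
2g' = 4
g' = 2

2


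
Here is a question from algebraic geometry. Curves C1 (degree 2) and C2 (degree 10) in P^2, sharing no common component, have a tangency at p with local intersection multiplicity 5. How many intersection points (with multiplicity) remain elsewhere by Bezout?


By Bezout's theorem, the total intersection number is d1 * d2.
Total = 2 * 10 = 20
Intersection multiplicity at p = 5
Remaining intersections = 20 - 5 = 15

15


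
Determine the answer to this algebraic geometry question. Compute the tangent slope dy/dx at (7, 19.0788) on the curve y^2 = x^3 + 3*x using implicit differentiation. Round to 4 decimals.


Using implicit differentiation of y^2 = x^3 + 3*x:
2y * dy/dx = 3x^2 + 3
dy/dx = (3x^2 + 3)/(2y)
Numerator: 3*7^2 + 3 = 150
Denominator: 2*19.0788 = 38.1576
dy/dx = 150/38.1576 = 3.9311

3.9311


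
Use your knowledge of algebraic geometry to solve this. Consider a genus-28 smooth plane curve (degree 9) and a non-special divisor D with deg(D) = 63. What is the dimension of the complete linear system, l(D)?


First, compute the genus of a smooth plane curve of degree 9:
g = (d-1)(d-2)/2 = (9-1)(9-2)/2 = 28
For a non-special divisor D (i.e., h^1(D) = 0), Riemann-Roch gives:
l(D) = deg(D) - g + 1
Since deg(D) = 63 >= 2g - 1 = 55, D is non-special.
l(D) = 63 - 28 + 1 = 36

36


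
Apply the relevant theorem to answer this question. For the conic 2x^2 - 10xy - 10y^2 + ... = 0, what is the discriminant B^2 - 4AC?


The discriminant of a conic Ax^2 + Bxy + Cy^2 + ... = 0 is B^2 - 4AC.
B^2 = (-10)^2 = 100
4AC = 4*2*(-10) = -80
Discriminant = 100 + 80 = 180

180


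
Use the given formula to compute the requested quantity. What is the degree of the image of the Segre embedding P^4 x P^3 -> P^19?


The degree of the Segre variety P^4 x P^3 is C(m+n, m).
= C(7, 4)
= 35

35


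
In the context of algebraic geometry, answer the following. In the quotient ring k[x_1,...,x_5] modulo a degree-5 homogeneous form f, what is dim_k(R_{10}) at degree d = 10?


For R = k[x_1,...,x_n]/(f) with f homogeneous of degree e:
The Hilbert series is (1 - t^e)/(1 - t)^n.
So h(d) = C(d+n-1, n-1) - C(d-e+n-1, n-1) for d >= e.
With n=5, e=5, d=10:
C(10+5-1, 5-1) = C(14, 4) = 1001
C(10-5+5-1, 5-1) = C(9, 4) = 126
h(10) = 1001 - 126 = 875

875


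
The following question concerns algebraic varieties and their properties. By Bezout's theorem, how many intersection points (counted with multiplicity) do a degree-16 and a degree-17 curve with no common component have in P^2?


Bezout's theorem states the intersection count equals the product of degrees.
Intersection count = 16 * 17 = 272

272


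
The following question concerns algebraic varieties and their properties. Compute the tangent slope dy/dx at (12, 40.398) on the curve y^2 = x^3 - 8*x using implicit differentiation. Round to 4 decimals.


Using implicit differentiation of y^2 = x^3 - 8*x:
2y * dy/dx = 3x^2 - 8
dy/dx = (3x^2 - 8)/(2y)
Numerator: 3*12^2 - 8 = 424
Denominator: 2*40.398 = 80.796
dy/dx = 424/80.796 = 5.2478

5.2478


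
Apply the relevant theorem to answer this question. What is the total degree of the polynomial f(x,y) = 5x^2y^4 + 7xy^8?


Examine each term for its total degree (sum of exponents).
  Term '5x^2y^4' has total degree 2+4 = 6.
  Term '7xy^8' has total degree 1+8 = 9.
The maximum total degree among all terms is 9.

9


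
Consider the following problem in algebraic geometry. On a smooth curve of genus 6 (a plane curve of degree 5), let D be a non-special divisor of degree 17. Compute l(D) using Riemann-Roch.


First, compute the genus of a smooth plane curve of degree 5:
g = (d-1)(d-2)/2 = (5-1)(5-2)/2 = 6
For a non-special divisor D (i.e., h^1(D) = 0), Riemann-Roch gives:
l(D) = deg(D) - g + 1
Since deg(D) = 17 >= 2g - 1 = 11, D is non-special.
l(D) = 17 - 6 + 1 = 12

12


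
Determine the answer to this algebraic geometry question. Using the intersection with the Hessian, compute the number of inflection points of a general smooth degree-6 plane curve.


For a general smooth plane curve C of degree d, the inflection points are
the intersection of C with its Hessian curve, which has degree 3(d-2).
By Bezout, the total intersection number is d * 3(d-2) = 6 * 12 = 72.
For a general curve every flex is ordinary, so each contributes
multiplicity 1 to C·Hess(C), and the number of distinct inflection
points is 3d(d-2).
Inflection points = 3*6*(6-2) = 3*6*4 = 72

72


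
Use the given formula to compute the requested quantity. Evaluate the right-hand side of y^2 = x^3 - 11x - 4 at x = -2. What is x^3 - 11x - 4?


Compute x^3 - 11x - 4 at x = -2:
x^3 = (-2)^3 = -8
(-11)*x = (-11)*(-2) = 22
Sum: -8 + 22 - 4 = 10

10


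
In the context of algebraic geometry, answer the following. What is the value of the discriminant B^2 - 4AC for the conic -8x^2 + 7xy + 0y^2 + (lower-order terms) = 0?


The discriminant of a conic Ax^2 + Bxy + Cy^2 + ... = 0 is B^2 - 4AC.
B^2 = 7^2 = 49
4AC = 4*(-8)*0 = 0
Discriminant = 49 + 0 = 49

49


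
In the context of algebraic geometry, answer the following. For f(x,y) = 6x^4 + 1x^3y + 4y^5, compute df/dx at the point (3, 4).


df/dx = 4*6*x^3 + 3*1*x^2*y
At (3,4): 4*6*3^3 + 3*1*3^2*4
= 648 + 108
= 756

756


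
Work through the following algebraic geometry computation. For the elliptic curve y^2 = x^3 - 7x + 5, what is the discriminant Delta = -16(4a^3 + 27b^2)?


Compute each component:
4a^3 = 4*(-7)^3 = 4*(-343) = -1372
27b^2 = 27*5^2 = 27*25 = 675
4a^3 + 27b^2 = -1372 + 675 = -697
Delta = -16*(-697) = 11152

11152


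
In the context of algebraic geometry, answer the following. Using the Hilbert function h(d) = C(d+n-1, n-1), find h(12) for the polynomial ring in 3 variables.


The Hilbert function for the polynomial ring in 3 variables is:
h(d) = C(d+n-1, n-1)
h(12) = C(12+3-1, 3-1) = C(14, 2)
= 14! / (2! * 12!)
= 91

91


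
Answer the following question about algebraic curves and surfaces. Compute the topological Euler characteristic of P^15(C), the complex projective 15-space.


The complex projective space P^15 has one cell in each even real dimension 0, 2, ..., 30.
The cohomology groups are H^{2k}(P^15) = Z for k = 0,...,15, and 0 otherwise.
Euler characteristic = sum of Betti numbers = 1 per even-dimensional cohomology group.
chi(P^15) = 15 + 1 = 16

16


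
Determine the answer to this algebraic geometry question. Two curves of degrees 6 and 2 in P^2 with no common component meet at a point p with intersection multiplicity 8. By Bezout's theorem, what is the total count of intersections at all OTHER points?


By Bezout's theorem, the total intersection number is d1 * d2.
Total = 6 * 2 = 12
Intersection multiplicity at p = 8
Remaining intersections = 12 - 8 = 4

4


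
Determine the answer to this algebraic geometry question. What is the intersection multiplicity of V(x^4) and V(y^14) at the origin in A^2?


The intersection multiplicity of V(x^a) and V(y^b) at the origin is:
I(O; V(x^4), V(y^14)) = dim_k(k[x,y]/(x^4, y^14))
A basis for k[x,y]/(x^4, y^14) is the set of monomials x^i * y^j
where 0 <= i < 4 and 0 <= j < 14.
The number of such monomials is 4 * 14 = 56

56


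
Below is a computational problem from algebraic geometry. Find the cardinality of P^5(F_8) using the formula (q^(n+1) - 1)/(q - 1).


P^5(F_8) has (q^(n+1) - 1)/(q - 1) points.
= 8^5 + 8^4 + 8^3 + 8^2 + 8^1 + 8^0
= 32768 + 4096 + 512 + 64 + 8 + 1
= 37449

37449


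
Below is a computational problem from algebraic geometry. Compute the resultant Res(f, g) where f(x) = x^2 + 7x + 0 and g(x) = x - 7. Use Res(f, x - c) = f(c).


For Res(f, x - c), we evaluate f at x = c.
f(7) = 7^2 + 7*7 + 0
= 49 + 49 + 0
= 98 + 0 = 98
Res(f, g) = 98

98


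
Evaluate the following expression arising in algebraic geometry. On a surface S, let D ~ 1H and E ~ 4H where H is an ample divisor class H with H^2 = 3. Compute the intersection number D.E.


Using bilinearity of the intersection pairing on a surface S:
(aH).(bH) = ab * (H.H)
We have H^2 = 3.
D.E = (1H).(4H) = 1*4*3
= 4*3
= 12

12


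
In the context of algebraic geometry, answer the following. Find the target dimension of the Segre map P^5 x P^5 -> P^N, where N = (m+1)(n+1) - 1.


The Segre embedding maps P^m x P^n into P^N via
all products of coordinates from each factor.
N = (m+1)(n+1) - 1
N = (5+1)(5+1) - 1
N = 6*6 - 1
N = 36 - 1 = 35

35


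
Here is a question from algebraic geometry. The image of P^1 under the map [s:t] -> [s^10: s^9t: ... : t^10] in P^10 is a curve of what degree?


The rational normal curve in P^10 is the image of P^1 under the 10-uple Veronese.
A general hyperplane in P^10 pulls back to a degree-10 form on P^1, which has 10 zeros,
so the curve meets a general hyperplane in 10 points. Degree = 10.

10


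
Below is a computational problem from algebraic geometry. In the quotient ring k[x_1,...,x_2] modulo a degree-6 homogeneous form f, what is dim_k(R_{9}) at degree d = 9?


For R = k[x_1,...,x_n]/(f) with f homogeneous of degree e:
The Hilbert series is (1 - t^e)/(1 - t)^n.
So h(d) = C(d+n-1, n-1) - C(d-e+n-1, n-1) for d >= e.
With n=2, e=6, d=9:
C(9+2-1, 2-1) = C(10, 1) = 10
C(9-6+2-1, 2-1) = C(4, 1) = 4
h(9) = 10 - 4 = 6

6


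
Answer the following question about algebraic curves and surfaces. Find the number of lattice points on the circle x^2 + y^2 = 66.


Systematically check integer values of x where x^2 <= 66.
For each valid x, check if 66 - x^2 is a perfect square.
Total integer solutions found: 0

0


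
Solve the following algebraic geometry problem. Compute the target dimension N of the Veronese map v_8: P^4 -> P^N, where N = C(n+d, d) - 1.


The Veronese embedding v_d: P^n -> P^N maps each point to all
degree-d monomials in n+1 homogeneous coordinates.
N = C(n+d, d) - 1
N = C(4+8, 8) - 1
N = C(12, 8) - 1
C(12, 8) = 495
N = 495 - 1 = 494

494


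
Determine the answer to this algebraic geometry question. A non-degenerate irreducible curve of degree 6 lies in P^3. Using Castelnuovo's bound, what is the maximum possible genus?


Castelnuovo's bound: write d - 1 = m(r-1) + epsilon with 0 <= epsilon < r-1.
d - 1 = 6 - 1 = 5
r - 1 = 3 - 1 = 2
5 = 2*2 + 1, so m = 2, epsilon = 1
pi(d, r) = m(m-1)(r-1)/2 + m*epsilon
= 2*1*2/2 + 2*1
= 4/2 + 2
= 2 + 2 = 4

4


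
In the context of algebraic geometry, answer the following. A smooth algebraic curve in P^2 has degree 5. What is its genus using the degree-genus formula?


Using the genus formula for smooth plane curves:
g = (d-1)(d-2)/2
g = (5-1)(5-2)/2
g = 4*3/2
g = 12/2 = 6

6


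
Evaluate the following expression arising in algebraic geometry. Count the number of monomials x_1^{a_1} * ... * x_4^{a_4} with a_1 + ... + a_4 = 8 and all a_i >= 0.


The number of degree-8 monomials in 4 variables is C(d+n-1, n-1).
= C(8+4-1, 4-1) = C(11, 3)
= 165

165


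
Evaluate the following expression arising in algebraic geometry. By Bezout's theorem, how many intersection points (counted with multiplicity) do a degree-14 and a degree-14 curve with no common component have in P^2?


Bezout's theorem states the intersection count equals the product of degrees.
Intersection count = 14 * 14 = 196

196


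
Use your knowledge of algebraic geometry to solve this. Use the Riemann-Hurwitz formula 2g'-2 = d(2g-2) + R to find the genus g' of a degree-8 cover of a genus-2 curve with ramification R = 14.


Riemann-Hurwitz formula: 2g' - 2 = d(2g - 2) + R
Given: d = 8, g = 2, R = 14
2g' - 2 = 8*(2*2 - 2) + 14
2g' - 2 = 8*2 + 14
2g' - 2 = 16 + 14 = 30
2g' = 32
g' = 16

16


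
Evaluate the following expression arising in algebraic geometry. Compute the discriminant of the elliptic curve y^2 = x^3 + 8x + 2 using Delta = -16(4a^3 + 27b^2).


Compute each component:
4a^3 = 4*8^3 = 4*512 = 2048
27b^2 = 27*2^2 = 27*4 = 108
4a^3 + 27b^2 = 2048 + 108 = 2156
Delta = -16*2156 = -34496

-34496


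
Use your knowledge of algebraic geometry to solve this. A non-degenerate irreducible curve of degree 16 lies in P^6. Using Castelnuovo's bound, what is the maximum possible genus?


Castelnuovo's bound: write d - 1 = m(r-1) + epsilon with 0 <= epsilon < r-1.
d - 1 = 16 - 1 = 15
r - 1 = 6 - 1 = 5
15 = 3*5 + 0, so m = 3, epsilon = 0
pi(d, r) = m(m-1)(r-1)/2 + m*epsilon
= 3*2*5/2 + 3*0
= 30/2 + 0
= 15 + 0 = 15

15


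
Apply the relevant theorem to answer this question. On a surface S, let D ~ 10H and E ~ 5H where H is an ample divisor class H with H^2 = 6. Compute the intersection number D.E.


Using bilinearity of the intersection pairing on a surface S:
(aH).(bH) = ab * (H.H)
We have H^2 = 6.
D.E = (10H).(5H) = 10*5*6
= 50*6
= 300

300


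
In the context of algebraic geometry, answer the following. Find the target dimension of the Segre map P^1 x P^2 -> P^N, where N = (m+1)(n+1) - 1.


The Segre embedding maps P^m x P^n into P^N via
all products of coordinates from each factor.
N = (m+1)(n+1) - 1
N = (1+1)(2+1) - 1
N = 2*3 - 1
N = 6 - 1 = 5

5


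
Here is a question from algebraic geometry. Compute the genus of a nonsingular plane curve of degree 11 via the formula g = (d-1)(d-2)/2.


Using the genus formula for smooth plane curves:
g = (d-1)(d-2)/2
g = (11-1)(11-2)/2
g = 10*9/2
g = 90/2 = 45

45


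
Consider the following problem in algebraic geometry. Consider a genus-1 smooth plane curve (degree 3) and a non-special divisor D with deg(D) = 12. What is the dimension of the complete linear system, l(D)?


First, compute the genus of a smooth plane curve of degree 3:
g = (d-1)(d-2)/2 = (3-1)(3-2)/2 = 1
For a non-special divisor D (i.e., h^1(D) = 0), Riemann-Roch gives:
l(D) = deg(D) - g + 1
Since deg(D) = 12 >= 2g - 1 = 1, D is non-special.
l(D) = 12 - 1 + 1 = 12

12


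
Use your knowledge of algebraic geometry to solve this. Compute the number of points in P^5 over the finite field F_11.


P^5(F_11) has (q^(n+1) - 1)/(q - 1) points.
= 11^5 + 11^4 + 11^3 + 11^2 + 11^1 + 11^0
= 161051 + 14641 + 1331 + 121 + 11 + 1
= 177156

177156


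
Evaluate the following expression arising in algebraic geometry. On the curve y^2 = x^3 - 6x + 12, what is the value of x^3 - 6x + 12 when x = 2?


Compute x^3 - 6x + 12 at x = 2:
x^3 = 2^3 = 8
(-6)*x = (-6)*2 = -12
Sum: 8 - 12 + 12 = 8

8


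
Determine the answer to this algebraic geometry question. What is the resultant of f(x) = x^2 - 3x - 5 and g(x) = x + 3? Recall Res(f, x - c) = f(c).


For Res(f, x - c), we evaluate f at x = c.
f(-3) = (-3)^2 - 3*(-3) - 5
= 9 + 9 - 5
= 18 - 5 = 13
Res(f, g) = 13

13


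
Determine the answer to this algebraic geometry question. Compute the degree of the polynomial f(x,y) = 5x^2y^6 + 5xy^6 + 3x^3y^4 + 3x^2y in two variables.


Examine each term for its total degree (sum of exponents).
  Term '5x^2y^6' has total degree 2+6 = 8.
  Term '5xy^6' has total degree 1+6 = 7.
  Term '3x^3y^4' has total degree 3+4 = 7.
  Term '3x^2y' has total degree 2+1 = 3.
The maximum total degree among all terms is 8.

8


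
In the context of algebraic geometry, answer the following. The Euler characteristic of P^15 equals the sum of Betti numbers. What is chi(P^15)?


The complex projective space P^15 has one cell in each even real dimension 0, 2, ..., 30.
The cohomology groups are H^{2k}(P^15) = Z for k = 0,...,15, and 0 otherwise.
Euler characteristic = sum of Betti numbers = 1 per even-dimensional cohomology group.
chi(P^15) = 15 + 1 = 16

16


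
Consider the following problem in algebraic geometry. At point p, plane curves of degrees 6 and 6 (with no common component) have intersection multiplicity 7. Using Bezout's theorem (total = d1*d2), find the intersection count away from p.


By Bezout's theorem, the total intersection number is d1 * d2.
Total = 6 * 6 = 36
Intersection multiplicity at p = 7
Remaining intersections = 36 - 7 = 29

29


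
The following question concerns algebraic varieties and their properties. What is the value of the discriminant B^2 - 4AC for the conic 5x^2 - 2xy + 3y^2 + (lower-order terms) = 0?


The discriminant of a conic Ax^2 + Bxy + Cy^2 + ... = 0 is B^2 - 4AC.
B^2 = (-2)^2 = 4
4AC = 4*5*3 = 60
Discriminant = 4 - 60 = -56

-56


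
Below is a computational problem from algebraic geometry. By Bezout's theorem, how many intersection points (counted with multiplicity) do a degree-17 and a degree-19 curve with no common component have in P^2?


Bezout's theorem states the intersection count equals the product of degrees.
Intersection count = 17 * 19 = 323

323


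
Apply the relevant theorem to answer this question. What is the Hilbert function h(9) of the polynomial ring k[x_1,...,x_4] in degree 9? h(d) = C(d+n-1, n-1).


The Hilbert function for the polynomial ring in 4 variables is:
h(d) = C(d+n-1, n-1)
h(9) = C(9+4-1, 4-1) = C(12, 3)
= 12! / (3! * 9!)
= 220

220


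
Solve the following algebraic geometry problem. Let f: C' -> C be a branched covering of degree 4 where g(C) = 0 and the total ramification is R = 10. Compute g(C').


Riemann-Hurwitz formula: 2g' - 2 = d(2g - 2) + R
Given: d = 4, g = 0, R = 10
2g' - 2 = 4*(2*0 - 2) + 10
2g' - 2 = 4*(-2) + 10
2g' - 2 = -8 + 10 = 2
2g' = 4
g' = 2

2


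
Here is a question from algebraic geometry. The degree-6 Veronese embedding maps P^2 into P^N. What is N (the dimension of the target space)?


The Veronese embedding v_d: P^n -> P^N maps each point to all
degree-d monomials in n+1 homogeneous coordinates.
N = C(n+d, d) - 1
N = C(2+6, 6) - 1
N = C(8, 6) - 1
C(8, 6) = 28
N = 28 - 1 = 27

27


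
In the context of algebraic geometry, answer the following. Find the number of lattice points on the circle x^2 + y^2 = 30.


Systematically check integer values of x where x^2 <= 30.
For each valid x, check if 30 - x^2 is a perfect square.
Total integer solutions found: 0

0


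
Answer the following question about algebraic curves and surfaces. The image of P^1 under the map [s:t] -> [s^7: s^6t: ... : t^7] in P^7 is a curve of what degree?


The rational normal curve in P^7 is the image of P^1 under the 7-uple Veronese.
A general hyperplane in P^7 pulls back to a degree-7 form on P^1, which has 7 zeros,
so the curve meets a general hyperplane in 7 points. Degree = 7.

7


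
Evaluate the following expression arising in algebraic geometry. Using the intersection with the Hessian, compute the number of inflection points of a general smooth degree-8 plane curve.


For a general smooth plane curve C of degree d, the inflection points are
the intersection of C with its Hessian curve, which has degree 3(d-2).
By Bezout, the total intersection number is d * 3(d-2) = 8 * 18 = 144.
For a general curve every flex is ordinary, so each contributes
multiplicity 1 to C·Hess(C), and the number of distinct inflection
points is 3d(d-2).
Inflection points = 3*8*(8-2) = 3*8*6 = 144

144


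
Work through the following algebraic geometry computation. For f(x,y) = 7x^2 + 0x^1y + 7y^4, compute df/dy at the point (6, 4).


df/dy = 0*x^1 + 4*7*y^3
At (6,4): 0*6^1 + 4*7*4^3
= 0 + 1792
= 1792

1792


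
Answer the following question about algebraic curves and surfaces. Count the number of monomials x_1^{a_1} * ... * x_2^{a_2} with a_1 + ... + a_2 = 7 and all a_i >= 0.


The number of degree-7 monomials in 2 variables is C(d+n-1, n-1).
= C(7+2-1, 2-1) = C(8, 1)
= 8

8


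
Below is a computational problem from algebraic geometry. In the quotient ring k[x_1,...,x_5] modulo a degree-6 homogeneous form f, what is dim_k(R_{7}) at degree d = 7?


For R = k[x_1,...,x_n]/(f) with f homogeneous of degree e:
The Hilbert series is (1 - t^e)/(1 - t)^n.
So h(d) = C(d+n-1, n-1) - C(d-e+n-1, n-1) for d >= e.
With n=5, e=6, d=7:
C(7+5-1, 5-1) = C(11, 4) = 330
C(7-6+5-1, 5-1) = C(5, 4) = 5
h(7) = 330 - 5 = 325

325


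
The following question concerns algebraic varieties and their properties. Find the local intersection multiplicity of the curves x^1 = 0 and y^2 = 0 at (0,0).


The intersection multiplicity of V(x^a) and V(y^b) at the origin is:
I(O; V(x^1), V(y^2)) = dim_k(k[x,y]/(x^1, y^2))
A basis for k[x,y]/(x^1, y^2) is the set of monomials x^i * y^j
where 0 <= i < 1 and 0 <= j < 2.
The number of such monomials is 1 * 2 = 2

2


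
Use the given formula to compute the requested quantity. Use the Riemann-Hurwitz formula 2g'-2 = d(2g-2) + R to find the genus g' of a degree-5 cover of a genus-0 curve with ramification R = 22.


Riemann-Hurwitz formula: 2g' - 2 = d(2g - 2) + R
Given: d = 5, g = 0, R = 22
2g' - 2 = 5*(2*0 - 2) + 22
2g' - 2 = 5*(-2) + 22
2g' - 2 = -10 + 22 = 12
2g' = 14
g' = 7

7


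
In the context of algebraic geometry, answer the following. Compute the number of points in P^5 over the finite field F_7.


P^5(F_7) has (q^(n+1) - 1)/(q - 1) points.
= 7^5 + 7^4 + 7^3 + 7^2 + 7^1 + 7^0
= 16807 + 2401 + 343 + 49 + 7 + 1
= 19608

19608


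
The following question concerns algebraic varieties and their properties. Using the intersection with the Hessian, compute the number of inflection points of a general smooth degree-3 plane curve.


For a general smooth plane curve C of degree d, the inflection points are
the intersection of C with its Hessian curve, which has degree 3(d-2).
By Bezout, the total intersection number is d * 3(d-2) = 3 * 3 = 9.
For a general curve every flex is ordinary, so each contributes
multiplicity 1 to C·Hess(C), and the number of distinct inflection
points is 3d(d-2).
Inflection points = 3*3*(3-2) = 3*3*1 = 9

9


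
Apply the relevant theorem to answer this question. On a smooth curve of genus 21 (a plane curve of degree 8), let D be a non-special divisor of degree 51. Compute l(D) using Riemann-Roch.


First, compute the genus of a smooth plane curve of degree 8:
g = (d-1)(d-2)/2 = (8-1)(8-2)/2 = 21
For a non-special divisor D (i.e., h^1(D) = 0), Riemann-Roch gives:
l(D) = deg(D) - g + 1
Since deg(D) = 51 >= 2g - 1 = 41, D is non-special.
l(D) = 51 - 21 + 1 = 31

31


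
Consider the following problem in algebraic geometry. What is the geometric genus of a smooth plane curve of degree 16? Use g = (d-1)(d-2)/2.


Using the genus formula for smooth plane curves:
g = (d-1)(d-2)/2
g = (16-1)(16-2)/2
g = 15*14/2
g = 210/2 = 105

105


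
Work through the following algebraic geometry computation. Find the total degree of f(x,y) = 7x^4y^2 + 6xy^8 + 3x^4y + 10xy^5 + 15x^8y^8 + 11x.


Examine each term for its total degree (sum of exponents).
  Term '7x^4y^2' has total degree 4+2 = 6.
  Term '6xy^8' has total degree 1+8 = 9.
  Term '3x^4y' has total degree 4+1 = 5.
  Term '10xy^5' has total degree 1+5 = 6.
  Term '15x^8y^8' has total degree 8+8 = 16.
  Term '11x' has total degree 1+0 = 1.
The maximum total degree among all terms is 16.

16


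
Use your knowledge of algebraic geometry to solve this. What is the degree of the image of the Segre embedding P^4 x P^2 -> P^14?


The degree of the Segre variety P^4 x P^2 is C(m+n, m).
= C(6, 4)
= 15

15


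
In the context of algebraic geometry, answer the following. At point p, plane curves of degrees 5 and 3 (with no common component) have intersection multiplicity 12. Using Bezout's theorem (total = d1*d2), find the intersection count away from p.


By Bezout's theorem, the total intersection number is d1 * d2.
Total = 5 * 3 = 15
Intersection multiplicity at p = 12
Remaining intersections = 15 - 12 = 3

3


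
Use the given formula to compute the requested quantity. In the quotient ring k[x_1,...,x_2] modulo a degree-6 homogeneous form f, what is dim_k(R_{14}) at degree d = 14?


For R = k[x_1,...,x_n]/(f) with f homogeneous of degree e:
The Hilbert series is (1 - t^e)/(1 - t)^n.
So h(d) = C(d+n-1, n-1) - C(d-e+n-1, n-1) for d >= e.
With n=2, e=6, d=14:
C(14+2-1, 2-1) = C(15, 1) = 15
C(14-6+2-1, 2-1) = C(9, 1) = 9
h(14) = 15 - 9 = 6

6


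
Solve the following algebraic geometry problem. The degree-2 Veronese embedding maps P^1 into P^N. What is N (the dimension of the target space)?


The Veronese embedding v_d: P^n -> P^N maps each point to all
degree-d monomials in n+1 homogeneous coordinates.
N = C(n+d, d) - 1
N = C(1+2, 2) - 1
N = C(3, 2) - 1
C(3, 2) = 3
N = 3 - 1 = 2

2


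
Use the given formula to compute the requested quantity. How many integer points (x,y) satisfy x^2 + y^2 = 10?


Systematically check integer values of x where x^2 <= 10.
For each valid x, check if 10 - x^2 is a perfect square.
x=1: 10 - 1 = 9, sqrt = 3 (valid)
x=3: 10 - 9 = 1, sqrt = 1 (valid)
Total integer solutions found: 8

8
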